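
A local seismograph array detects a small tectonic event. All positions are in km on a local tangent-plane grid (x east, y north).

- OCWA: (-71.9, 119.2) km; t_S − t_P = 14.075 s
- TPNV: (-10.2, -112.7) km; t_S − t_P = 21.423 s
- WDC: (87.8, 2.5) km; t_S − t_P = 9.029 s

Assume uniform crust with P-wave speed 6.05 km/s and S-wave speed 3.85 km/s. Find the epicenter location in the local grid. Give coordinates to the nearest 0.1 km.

75.5 km east, 97.3 km north

Distance from S−P lag: d = Δt · v_P v_S / (v_P − v_S) = Δt · (6.05·3.85)/(6.05−3.85) ≈ 10.5875·Δt.
So d_OCWA = 149.02, d_TPNV = 226.82, d_WDC = 95.59 km.
Circle about each station: (x + 71.9)² + (y − 119.2)² = 149.02²; (x + 10.2)² + (y + 112.7)² = 226.82²; (x − 87.8)² + (y − 2.5)² = 95.59².
Subtracting the OCWA equation from the TPNV and WDC equations removes the quadratic terms:
123.4 x − 463.8 y = -35813.27
319.4 x − 233.4 y = 1406.35
Solving the 2×2 system: x ≈ 75.5, y ≈ 97.3 km.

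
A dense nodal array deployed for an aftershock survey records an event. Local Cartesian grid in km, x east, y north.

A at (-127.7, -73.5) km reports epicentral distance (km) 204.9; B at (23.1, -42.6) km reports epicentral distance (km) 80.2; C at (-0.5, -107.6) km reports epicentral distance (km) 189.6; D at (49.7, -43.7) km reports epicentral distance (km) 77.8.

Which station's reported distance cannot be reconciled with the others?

Solve using three stations at a time. Using A, B, D (subtract circle equations pairwise → linear system) gives (x, y) ≈ (46.7, 34.0).
Distances from that point to each station vs reported:
  A: calculated 204.9 vs reported 204.9 → residual 0.0 km
  B: calculated 80.2 vs reported 80.2 → residual 0.0 km
  C: calculated 149.3 vs reported 189.6 → residual 40.3 km
  D: calculated 77.7 vs reported 77.8 → residual 0.1 km
A, B, D are mutually consistent (residuals ≈ 0); C is off by 40.3 km.

C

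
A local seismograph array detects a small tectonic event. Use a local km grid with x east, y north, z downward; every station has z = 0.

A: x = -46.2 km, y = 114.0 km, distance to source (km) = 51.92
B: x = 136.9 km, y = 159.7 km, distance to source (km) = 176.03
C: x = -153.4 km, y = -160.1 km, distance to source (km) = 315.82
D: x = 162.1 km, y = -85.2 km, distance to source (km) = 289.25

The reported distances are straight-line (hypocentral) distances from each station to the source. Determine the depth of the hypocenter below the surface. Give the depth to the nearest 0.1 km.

Each station gives a sphere (x−x_i)² + (y−y_i)² + z² = d_i² (stations at z=0).
Subtracting the A sphere from B and C: z² cancels, leaving linear equations in x and y:
366.2 x + 91.4 y = 824.39
-214.4 x − 548.2 y = -63013.46
Solving: x ≈ -29.298, y ≈ 126.405 km (keep extra digits for the depth step; rounded: -29.3, 126.4).
Then from the A sphere: z² = 51.92² − (x + 46.2)² − (y − 114.0)² with x = -29.298, y = 126.405, so z ≈ 47.499 ≈ 47.5 km.

depth ≈ 47.5 km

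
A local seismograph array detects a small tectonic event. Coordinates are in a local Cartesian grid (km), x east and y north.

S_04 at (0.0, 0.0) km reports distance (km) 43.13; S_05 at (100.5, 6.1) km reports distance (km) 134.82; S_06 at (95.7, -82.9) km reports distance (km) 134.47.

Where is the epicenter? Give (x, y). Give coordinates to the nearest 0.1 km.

-28.8 km east, -32.1 km north

Circle about each station: x² + y² = 43.13²; (x − 100.5)² + (y − 6.1)² = 134.82²; (x − 95.7)² + (y + 82.9)² = 134.47².
Subtracting pairs of circle equations eliminates x²+y² and gives linear equations (the radical axes):
201.0 x + 12.2 y = -6178.78
191.4 x − 165.8 y = -191.08
Solving the 2×2 system: x ≈ -28.8, y ≈ -32.1 km.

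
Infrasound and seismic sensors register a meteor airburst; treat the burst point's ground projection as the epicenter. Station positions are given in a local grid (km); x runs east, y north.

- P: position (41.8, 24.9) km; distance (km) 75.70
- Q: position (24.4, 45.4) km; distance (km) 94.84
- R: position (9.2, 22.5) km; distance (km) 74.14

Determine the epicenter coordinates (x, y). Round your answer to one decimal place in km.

Circle about each station: (x − 41.8)² + (y − 24.9)² = 75.70²; (x − 24.4)² + (y − 45.4)² = 94.84²; (x − 9.2)² + (y − 22.5)² = 74.14².
Subtracting the P equation from the Q and R equations removes the quadratic terms:
-34.8 x + 41.0 y = -2974.87
-65.2 x − 4.8 y = -1542.61
Solving the 2×2 system: x ≈ 27.3, y ≈ -49.4 km.

x ≈ 27.3 km, y ≈ -49.4 km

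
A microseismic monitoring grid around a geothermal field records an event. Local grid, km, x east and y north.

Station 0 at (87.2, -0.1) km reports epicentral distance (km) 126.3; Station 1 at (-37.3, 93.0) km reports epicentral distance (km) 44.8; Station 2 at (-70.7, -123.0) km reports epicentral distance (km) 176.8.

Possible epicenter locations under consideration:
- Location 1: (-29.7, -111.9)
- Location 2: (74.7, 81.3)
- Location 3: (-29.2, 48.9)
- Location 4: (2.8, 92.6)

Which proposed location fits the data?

For each candidate, compare |candidate − station| to the reported distance:
Location 1: residuals Station 0 35.5, Station 1 160.2, Station 2 134.3 → max 160.2 km
Location 2: residuals Station 0 43.9, Station 1 67.8, Station 2 74.0 → max 74.0 km
Location 3: residuals Station 0 0.0, Station 1 0.0, Station 2 0.0 → max 0.0 km
Location 4: residuals Station 0 0.9, Station 1 4.7, Station 2 51.0 → max 51.0 km
Only Location 3 has all residuals ≈ 0.

Location 3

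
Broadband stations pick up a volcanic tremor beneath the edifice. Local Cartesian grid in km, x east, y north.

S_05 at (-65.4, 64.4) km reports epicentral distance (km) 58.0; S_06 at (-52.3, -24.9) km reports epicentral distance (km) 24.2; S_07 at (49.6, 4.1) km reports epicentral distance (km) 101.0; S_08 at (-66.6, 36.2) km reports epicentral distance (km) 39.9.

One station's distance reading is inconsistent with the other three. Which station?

S_05

Solve using three stations at a time. Using S_06, S_07, S_08 (subtract circle equations pairwise → linear system) gives (x, y) ≈ (-51.3, -0.7).
Distances from that point to each station vs reported:
  S_05: calculated 66.6 vs reported 58.0 → residual 8.6 km
  S_06: calculated 24.2 vs reported 24.2 → residual 0.0 km
  S_07: calculated 101.0 vs reported 101.0 → residual 0.0 km
  S_08: calculated 39.9 vs reported 39.9 → residual 0.0 km
S_06, S_07, S_08 are mutually consistent (residuals ≈ 0); S_05 is off by 8.6 km.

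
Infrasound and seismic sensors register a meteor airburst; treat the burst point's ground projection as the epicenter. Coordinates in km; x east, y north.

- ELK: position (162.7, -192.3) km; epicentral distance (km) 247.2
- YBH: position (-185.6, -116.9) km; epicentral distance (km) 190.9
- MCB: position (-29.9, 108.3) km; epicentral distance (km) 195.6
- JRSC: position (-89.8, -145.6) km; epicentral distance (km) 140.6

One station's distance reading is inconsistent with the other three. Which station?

Solve using three stations at a time. Using ELK, YBH, JRSC (subtract circle equations pairwise → linear system) gives (x, y) ≈ (-18.7, -24.5).
Distances from that point to each station vs reported:
  ELK: calculated 247.1 vs reported 247.2 → residual 0.1 km
  YBH: calculated 190.8 vs reported 190.9 → residual 0.1 km
  MCB: calculated 133.3 vs reported 195.6 → residual 62.3 km
  JRSC: calculated 140.4 vs reported 140.6 → residual 0.2 km
ELK, YBH, JRSC are mutually consistent (residuals ≈ 0); MCB is off by 62.3 km.

MCB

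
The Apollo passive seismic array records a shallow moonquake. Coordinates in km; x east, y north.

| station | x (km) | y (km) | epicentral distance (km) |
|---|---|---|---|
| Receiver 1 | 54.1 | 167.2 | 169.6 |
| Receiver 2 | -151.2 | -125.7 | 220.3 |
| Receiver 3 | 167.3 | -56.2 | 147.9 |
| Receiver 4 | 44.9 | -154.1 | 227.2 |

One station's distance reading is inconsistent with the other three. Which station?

Receiver 4

Solve using three stations at a time. Using Receiver 1, Receiver 2, Receiver 3 (subtract circle equations pairwise → linear system) gives (x, y) ≈ (30.2, -0.7).
Distances from that point to each station vs reported:
  Receiver 1: calculated 169.6 vs reported 169.6 → residual 0.0 km
  Receiver 2: calculated 220.3 vs reported 220.3 → residual 0.0 km
  Receiver 3: calculated 147.9 vs reported 147.9 → residual 0.0 km
  Receiver 4: calculated 154.1 vs reported 227.2 → residual 73.1 km
Receiver 1, Receiver 2, Receiver 3 are mutually consistent (residuals ≈ 0); Receiver 4 is off by 73.1 km.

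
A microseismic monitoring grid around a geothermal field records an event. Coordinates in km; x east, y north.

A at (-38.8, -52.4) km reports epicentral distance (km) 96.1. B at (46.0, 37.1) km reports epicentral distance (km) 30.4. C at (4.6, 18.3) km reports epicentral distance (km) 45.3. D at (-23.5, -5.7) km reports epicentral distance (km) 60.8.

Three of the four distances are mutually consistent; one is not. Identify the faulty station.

C

Solve using three stations at a time. Using A, B, D (subtract circle equations pairwise → linear system) gives (x, y) ≈ (35.7, 8.3).
Distances from that point to each station vs reported:
  A: calculated 96.1 vs reported 96.1 → residual 0.0 km
  B: calculated 30.5 vs reported 30.4 → residual 0.1 km
  C: calculated 32.7 vs reported 45.3 → residual 12.6 km
  D: calculated 60.9 vs reported 60.8 → residual 0.1 km
A, B, D are mutually consistent (residuals ≈ 0); C is off by 12.6 km.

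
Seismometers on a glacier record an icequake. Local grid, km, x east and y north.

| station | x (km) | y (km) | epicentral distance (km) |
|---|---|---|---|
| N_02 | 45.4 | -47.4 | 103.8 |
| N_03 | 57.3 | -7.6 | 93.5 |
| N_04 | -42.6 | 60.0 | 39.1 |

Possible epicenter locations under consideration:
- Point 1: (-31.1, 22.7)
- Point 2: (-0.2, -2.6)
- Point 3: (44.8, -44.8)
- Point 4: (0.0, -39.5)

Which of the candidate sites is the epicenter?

Point 1

For each candidate, compare |candidate − station| to the reported distance:
Point 1: residuals N_02 0.0, N_03 0.1, N_04 0.1 → max 0.1 km
Point 2: residuals N_02 39.9, N_03 35.8, N_04 36.5 → max 39.9 km
Point 3: residuals N_02 101.1, N_03 54.3, N_04 97.4 → max 101.1 km
Point 4: residuals N_02 57.7, N_03 27.9, N_04 69.1 → max 69.1 km
Only Point 1 has all residuals ≈ 0.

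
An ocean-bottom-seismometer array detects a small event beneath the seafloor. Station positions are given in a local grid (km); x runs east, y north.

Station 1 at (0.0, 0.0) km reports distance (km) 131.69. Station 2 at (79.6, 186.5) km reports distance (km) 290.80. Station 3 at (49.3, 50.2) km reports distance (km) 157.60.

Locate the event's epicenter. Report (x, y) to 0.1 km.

x ≈ 80.4 km, y ≈ -104.3 km

Circle about each station: x² + y² = 131.69²; (x − 79.6)² + (y − 186.5)² = 290.80²; (x − 49.3)² + (y − 50.2)² = 157.60².
Subtracting the Station 1 equation from the Station 2 and Station 3 equations removes the quadratic terms:
159.2 x + 373.0 y = -26103.97
98.6 x + 100.4 y = -2544.97
Solving the 2×2 system: x ≈ 80.4, y ≈ -104.3 km.
Check against Station 1 (with the unrounded x, y): √(x²+y²) = 131.68 ≈ 131.69 km. ✓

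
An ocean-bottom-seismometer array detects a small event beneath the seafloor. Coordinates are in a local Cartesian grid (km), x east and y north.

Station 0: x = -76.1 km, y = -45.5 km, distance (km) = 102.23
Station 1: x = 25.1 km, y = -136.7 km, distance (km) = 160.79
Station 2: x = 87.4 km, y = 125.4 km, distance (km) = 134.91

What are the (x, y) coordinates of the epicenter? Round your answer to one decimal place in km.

Circle about each station: (x + 76.1)² + (y + 45.5)² = 102.23²; (x − 25.1)² + (y + 136.7)² = 160.79²; (x − 87.4)² + (y − 125.4)² = 134.91².
Subtracting the Station 0 equation from the Station 1 and Station 2 equations removes the quadratic terms:
202.4 x − 182.4 y = -3947.01
327.0 x + 341.8 y = 7752.72
Solving the 2×2 system: x ≈ 0.5, y ≈ 22.2 km.
Check against Station 0 (with the unrounded x, y): √((x + 76.1)²+(y + 45.5)²) = 102.23 ≈ 102.23 km. ✓

x ≈ 0.5 km, y ≈ 22.2 km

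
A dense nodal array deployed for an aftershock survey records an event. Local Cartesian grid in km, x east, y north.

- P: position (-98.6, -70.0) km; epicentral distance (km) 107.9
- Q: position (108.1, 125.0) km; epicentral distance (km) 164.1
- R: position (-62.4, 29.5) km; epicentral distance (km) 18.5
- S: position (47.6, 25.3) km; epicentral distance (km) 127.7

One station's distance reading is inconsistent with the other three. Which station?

Q

Solve using three stations at a time. Using P, R, S (subtract circle equations pairwise → linear system) gives (x, y) ≈ (-79.6, 36.2).
Distances from that point to each station vs reported:
  P: calculated 107.9 vs reported 107.9 → residual 0.0 km
  Q: calculated 207.7 vs reported 164.1 → residual 43.6 km
  R: calculated 18.5 vs reported 18.5 → residual 0.0 km
  S: calculated 127.7 vs reported 127.7 → residual 0.0 km
P, R, S are mutually consistent (residuals ≈ 0); Q is off by 43.6 km.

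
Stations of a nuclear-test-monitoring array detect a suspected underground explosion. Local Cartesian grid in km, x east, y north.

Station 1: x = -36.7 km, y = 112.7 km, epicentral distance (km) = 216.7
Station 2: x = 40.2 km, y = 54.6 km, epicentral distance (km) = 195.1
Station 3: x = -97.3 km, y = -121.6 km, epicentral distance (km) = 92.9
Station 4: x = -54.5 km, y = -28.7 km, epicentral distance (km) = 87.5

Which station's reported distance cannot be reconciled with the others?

Station 2

Solve using three stations at a time. Using Station 1, Station 3, Station 4 (subtract circle equations pairwise → linear system) gives (x, y) ≈ (-6.4, -101.9).
Distances from that point to each station vs reported:
  Station 1: calculated 216.7 vs reported 216.7 → residual 0.0 km
  Station 2: calculated 163.3 vs reported 195.1 → residual 31.8 km
  Station 3: calculated 93.0 vs reported 92.9 → residual 0.1 km
  Station 4: calculated 87.6 vs reported 87.5 → residual 0.1 km
Station 1, Station 3, Station 4 are mutually consistent (residuals ≈ 0); Station 2 is off by 31.8 km.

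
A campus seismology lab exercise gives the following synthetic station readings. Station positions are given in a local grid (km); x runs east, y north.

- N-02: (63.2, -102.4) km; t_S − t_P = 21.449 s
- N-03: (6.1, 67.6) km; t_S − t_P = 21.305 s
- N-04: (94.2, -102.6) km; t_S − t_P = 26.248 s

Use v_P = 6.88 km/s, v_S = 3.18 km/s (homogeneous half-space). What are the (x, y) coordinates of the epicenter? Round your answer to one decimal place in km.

Distance from S−P lag: d = Δt · v_P v_S / (v_P − v_S) = Δt · (6.88·3.18)/(6.88−3.18) ≈ 5.9131·Δt.
So d_N-02 = 126.83, d_N-03 = 125.98, d_N-04 = 155.21 km.
Circle about each station: (x − 63.2)² + (y + 102.4)² = 126.83²; (x − 6.1)² + (y − 67.6)² = 125.98²; (x − 94.2)² + (y + 102.6)² = 155.21².
Subtracting pairs of circle equations eliminates x²+y² and gives linear equations (the radical axes):
-114.2 x + 340.0 y = -9658.14
62.0 x − 0.4 y = -3083.90
Solving the 2×2 system: x ≈ -50.0, y ≈ -45.2 km.

-50.0 km east, -45.2 km north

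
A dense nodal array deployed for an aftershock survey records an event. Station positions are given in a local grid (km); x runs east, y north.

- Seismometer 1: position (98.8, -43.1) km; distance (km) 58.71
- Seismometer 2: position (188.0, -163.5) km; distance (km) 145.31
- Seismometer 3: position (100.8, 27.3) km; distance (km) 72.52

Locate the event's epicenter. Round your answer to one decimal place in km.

Circle about each station: (x − 98.8)² + (y + 43.1)² = 58.71²; (x − 188.0)² + (y + 163.5)² = 145.31²; (x − 100.8)² + (y − 27.3)² = 72.52².
Subtracting pairs of circle equations eliminates x²+y² and gives linear equations (the radical axes):
178.4 x − 240.8 y = 32789.07
4.0 x + 140.8 y = -2525.41
Solving the 2×2 system: x ≈ 153.7, y ≈ -22.3 km.

(153.7, -22.3)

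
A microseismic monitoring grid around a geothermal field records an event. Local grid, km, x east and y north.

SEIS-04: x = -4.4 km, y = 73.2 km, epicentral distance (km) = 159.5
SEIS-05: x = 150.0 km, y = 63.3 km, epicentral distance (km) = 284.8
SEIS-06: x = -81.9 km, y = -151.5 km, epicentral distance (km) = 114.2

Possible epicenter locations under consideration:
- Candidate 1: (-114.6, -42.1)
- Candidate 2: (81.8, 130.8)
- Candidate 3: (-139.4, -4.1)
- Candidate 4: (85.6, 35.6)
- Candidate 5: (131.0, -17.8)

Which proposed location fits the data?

For each candidate, compare |candidate − station| to the reported distance:
Candidate 1: residuals SEIS-04 0.0, SEIS-05 0.0, SEIS-06 0.0 → max 0.0 km
Candidate 2: residuals SEIS-04 55.8, SEIS-05 188.8, SEIS-06 212.1 → max 212.1 km
Candidate 3: residuals SEIS-04 3.9, SEIS-05 12.3, SEIS-06 44.0 → max 44.0 km
Candidate 4: residuals SEIS-04 62.0, SEIS-05 214.7, SEIS-06 136.9 → max 214.7 km
Candidate 5: residuals SEIS-04 3.6, SEIS-05 201.5, SEIS-06 137.2 → max 201.5 km
Only Candidate 1 has all residuals ≈ 0.

Candidate 1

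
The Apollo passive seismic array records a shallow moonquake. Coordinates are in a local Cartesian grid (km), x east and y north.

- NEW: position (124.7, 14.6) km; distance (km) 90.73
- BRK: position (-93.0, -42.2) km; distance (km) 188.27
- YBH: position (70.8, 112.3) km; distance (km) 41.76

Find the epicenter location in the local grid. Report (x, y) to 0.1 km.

x ≈ 55.6 km, y ≈ 73.4 km

Circle about each station: (x − 124.7)² + (y − 14.6)² = 90.73²; (x + 93.0)² + (y + 42.2)² = 188.27²; (x − 70.8)² + (y − 112.3)² = 41.76².
Subtracting the NEW equation from the BRK and YBH equations removes the quadratic terms:
-435.4 x − 113.6 y = -32547.07
-107.8 x + 195.4 y = 8348.72
Solving the 2×2 system: x ≈ 55.6, y ≈ 73.4 km.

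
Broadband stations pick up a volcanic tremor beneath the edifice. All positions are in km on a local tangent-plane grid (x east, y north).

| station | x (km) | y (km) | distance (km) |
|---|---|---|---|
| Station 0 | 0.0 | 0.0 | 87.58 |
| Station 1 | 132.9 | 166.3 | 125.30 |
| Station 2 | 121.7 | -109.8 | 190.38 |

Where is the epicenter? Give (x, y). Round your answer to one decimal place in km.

54.7 km east, 68.4 km north

Circle about each station: x² + y² = 87.58²; (x − 132.9)² + (y − 166.3)² = 125.30²; (x − 121.7)² + (y + 109.8)² = 190.38².
Subtracting the Station 0 equation from the Station 1 and Station 2 equations removes the quadratic terms:
265.8 x + 332.6 y = 37288.27
243.4 x − 219.6 y = -1707.36
Solving the 2×2 system: x ≈ 54.7, y ≈ 68.4 km.
Check against Station 0 (with the unrounded x, y): √(x²+y²) = 87.58 ≈ 87.58 km. ✓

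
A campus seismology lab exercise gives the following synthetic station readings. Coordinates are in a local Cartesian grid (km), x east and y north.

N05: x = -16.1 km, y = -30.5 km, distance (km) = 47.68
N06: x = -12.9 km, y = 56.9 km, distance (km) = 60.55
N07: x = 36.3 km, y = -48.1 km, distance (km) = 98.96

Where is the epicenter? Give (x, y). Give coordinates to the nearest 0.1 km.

Circle about each station: (x + 16.1)² + (y + 30.5)² = 47.68²; (x + 12.9)² + (y − 56.9)² = 60.55²; (x − 36.3)² + (y + 48.1)² = 98.96².
Subtracting the N05 equation from the N06 and N07 equations removes the quadratic terms:
6.4 x + 174.8 y = 821.64
104.8 x − 35.2 y = -5077.86
Solving the 2×2 system: x ≈ -46.3, y ≈ 6.4 km.

x ≈ -46.3 km, y ≈ 6.4 km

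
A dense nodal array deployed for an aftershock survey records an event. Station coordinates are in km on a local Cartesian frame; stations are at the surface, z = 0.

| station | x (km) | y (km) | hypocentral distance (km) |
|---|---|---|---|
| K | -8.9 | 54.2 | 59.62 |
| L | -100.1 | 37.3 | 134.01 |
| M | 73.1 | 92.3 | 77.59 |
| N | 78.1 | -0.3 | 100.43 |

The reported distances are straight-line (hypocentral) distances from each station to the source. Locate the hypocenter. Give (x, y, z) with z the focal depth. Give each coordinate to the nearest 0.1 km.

(20.9, 65.0, 50.5)

Each station gives a sphere (x−x_i)² + (y−y_i)² + z² = d_i² (stations at z=0).
Subtracting the K sphere from L and M: z² cancels, leaving linear equations in x and y:
-182.4 x − 33.8 y = -6009.69
164.0 x + 76.2 y = 8380.39
Solving: x ≈ 20.906, y ≈ 64.985 km (keep extra digits for the depth step; rounded: 20.9, 65.0).
Then from the K sphere: z² = 59.62² − (x + 8.9)² − (y − 54.2)² with x = 20.906, y = 64.985, so z ≈ 50.496 ≈ 50.5 km.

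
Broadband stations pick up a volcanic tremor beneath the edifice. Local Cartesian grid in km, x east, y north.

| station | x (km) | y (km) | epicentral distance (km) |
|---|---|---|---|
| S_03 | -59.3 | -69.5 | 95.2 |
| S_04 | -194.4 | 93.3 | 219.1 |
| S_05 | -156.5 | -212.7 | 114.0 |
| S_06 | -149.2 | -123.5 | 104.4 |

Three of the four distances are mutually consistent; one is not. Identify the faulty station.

S_04

Solve using three stations at a time. Using S_03, S_05, S_06 (subtract circle equations pairwise → linear system) gives (x, y) ≈ (-53.2, -164.5).
Distances from that point to each station vs reported:
  S_03: calculated 95.2 vs reported 95.2 → residual 0.0 km
  S_04: calculated 293.9 vs reported 219.1 → residual 74.8 km
  S_05: calculated 114.0 vs reported 114.0 → residual 0.0 km
  S_06: calculated 104.4 vs reported 104.4 → residual 0.0 km
S_03, S_05, S_06 are mutually consistent (residuals ≈ 0); S_04 is off by 74.8 km.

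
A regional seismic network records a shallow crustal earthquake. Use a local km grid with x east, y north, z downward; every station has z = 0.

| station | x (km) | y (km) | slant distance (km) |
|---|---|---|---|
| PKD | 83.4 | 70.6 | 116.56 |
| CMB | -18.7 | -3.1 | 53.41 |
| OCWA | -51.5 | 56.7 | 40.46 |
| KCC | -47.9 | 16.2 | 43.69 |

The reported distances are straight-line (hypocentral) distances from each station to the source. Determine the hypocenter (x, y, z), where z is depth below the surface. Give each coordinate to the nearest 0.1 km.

x ≈ -26.1 km, y ≈ 41.9 km, depth ≈ 27.8 km

Each station gives a sphere (x−x_i)² + (y−y_i)² + z² = d_i² (stations at z=0).
Subtracting the PKD sphere from CMB and OCWA: z² cancels, leaving linear equations in x and y:
-204.2 x − 147.4 y = -847.01
-269.8 x − 27.8 y = 5876.44
Solving: x ≈ -26.098, y ≈ 41.901 km (keep extra digits for the depth step; rounded: -26.1, 41.9).
Then from the PKD sphere: z² = 116.56² − (x − 83.4)² − (y − 70.6)² with x = -26.098, y = 41.901, so z ≈ 27.799 ≈ 27.8 km.
Check against KCC (with the unrounded solution): distance 43.69 ≈ 43.69 km. ✓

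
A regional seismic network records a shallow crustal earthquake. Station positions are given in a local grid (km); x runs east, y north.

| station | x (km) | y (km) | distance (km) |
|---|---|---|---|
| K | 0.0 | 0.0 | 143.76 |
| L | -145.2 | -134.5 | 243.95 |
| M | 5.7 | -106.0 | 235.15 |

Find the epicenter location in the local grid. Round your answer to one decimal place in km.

(-98.3, 104.9)

Circle about each station: x² + y² = 143.76²; (x + 145.2)² + (y + 134.5)² = 243.95²; (x − 5.7)² + (y + 106.0)² = 235.15².
Subtracting pairs of circle equations eliminates x²+y² and gives linear equations (the radical axes):
-290.4 x − 269.0 y = 328.63
11.4 x − 212.0 y = -23360.09
Solving the 2×2 system: x ≈ -98.3, y ≈ 104.9 km.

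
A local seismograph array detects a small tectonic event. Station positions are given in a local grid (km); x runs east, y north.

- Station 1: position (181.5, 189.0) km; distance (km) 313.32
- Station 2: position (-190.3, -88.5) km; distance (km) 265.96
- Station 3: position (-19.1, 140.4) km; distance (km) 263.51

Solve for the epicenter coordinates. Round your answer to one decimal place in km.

75.1 km east, -105.7 km north

Circle about each station: (x − 181.5)² + (y − 189.0)² = 313.32²; (x + 190.3)² + (y + 88.5)² = 265.96²; (x + 19.1)² + (y − 140.4)² = 263.51².
Subtracting the Station 1 equation from the Station 2 and Station 3 equations removes the quadratic terms:
-743.6 x − 555.0 y = 2817.79
-401.2 x − 97.2 y = -19854.38
Solving the 2×2 system: x ≈ 75.1, y ≈ -105.7 km.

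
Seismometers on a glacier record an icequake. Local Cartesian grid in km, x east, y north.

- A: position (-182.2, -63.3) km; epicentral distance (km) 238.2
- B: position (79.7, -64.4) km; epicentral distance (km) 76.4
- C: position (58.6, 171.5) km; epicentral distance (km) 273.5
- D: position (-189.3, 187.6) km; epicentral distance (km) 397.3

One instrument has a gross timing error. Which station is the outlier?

C

Solve using three stations at a time. Using A, B, D (subtract circle equations pairwise → linear system) gives (x, y) ≈ (45.6, -132.8).
Distances from that point to each station vs reported:
  A: calculated 238.2 vs reported 238.2 → residual 0.0 km
  B: calculated 76.4 vs reported 76.4 → residual 0.0 km
  C: calculated 304.6 vs reported 273.5 → residual 31.1 km
  D: calculated 397.3 vs reported 397.3 → residual 0.0 km
A, B, D are mutually consistent (residuals ≈ 0); C is off by 31.1 km.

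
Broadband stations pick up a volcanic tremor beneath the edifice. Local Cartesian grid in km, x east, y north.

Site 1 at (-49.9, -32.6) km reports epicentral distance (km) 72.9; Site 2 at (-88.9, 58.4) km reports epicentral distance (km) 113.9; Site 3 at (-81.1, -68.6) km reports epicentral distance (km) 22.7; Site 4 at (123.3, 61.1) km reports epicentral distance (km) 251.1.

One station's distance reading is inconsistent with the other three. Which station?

Solve using three stations at a time. Using Site 2, Site 3, Site 4 (subtract circle equations pairwise → linear system) gives (x, y) ≈ (-99.3, -55.0).
Distances from that point to each station vs reported:
  Site 1: calculated 54.3 vs reported 72.9 → residual 18.6 km
  Site 2: calculated 113.9 vs reported 113.9 → residual 0.0 km
  Site 3: calculated 22.7 vs reported 22.7 → residual 0.0 km
  Site 4: calculated 251.1 vs reported 251.1 → residual 0.0 km
Site 2, Site 3, Site 4 are mutually consistent (residuals ≈ 0); Site 1 is off by 18.6 km.

Site 1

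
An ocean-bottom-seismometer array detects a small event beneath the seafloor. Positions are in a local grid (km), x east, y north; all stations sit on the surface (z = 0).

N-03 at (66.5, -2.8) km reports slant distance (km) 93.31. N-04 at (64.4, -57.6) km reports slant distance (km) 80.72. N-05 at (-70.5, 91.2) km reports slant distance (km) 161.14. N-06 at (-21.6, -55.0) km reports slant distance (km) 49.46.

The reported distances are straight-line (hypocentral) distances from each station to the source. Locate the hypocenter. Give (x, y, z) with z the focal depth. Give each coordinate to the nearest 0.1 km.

Each station gives a sphere (x−x_i)² + (y−y_i)² + z² = d_i² (stations at z=0).
Subtracting the N-03 sphere from N-04 and N-05: z² cancels, leaving linear equations in x and y:
-4.2 x − 109.6 y = 5226.07
-274.0 x + 188.0 y = -8401.74
Solving: x ≈ -2.001, y ≈ -47.606 km (keep extra digits for the depth step; rounded: -2.0, -47.6).
Then from the N-03 sphere: z² = 93.31² − (x − 66.5)² − (y + 2.8)² with x = -2.001, y = -47.606, so z ≈ 44.797 ≈ 44.8 km.
Check against N-06 (with the unrounded solution): distance 49.45 ≈ 49.46 km. ✓

(-2.0, -47.6, 44.8)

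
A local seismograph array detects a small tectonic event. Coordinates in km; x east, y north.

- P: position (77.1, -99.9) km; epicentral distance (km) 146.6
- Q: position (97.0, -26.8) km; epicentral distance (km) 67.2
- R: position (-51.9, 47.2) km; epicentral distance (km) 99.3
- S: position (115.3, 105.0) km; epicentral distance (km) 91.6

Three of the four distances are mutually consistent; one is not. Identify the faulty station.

Q

Solve using three stations at a time. Using P, R, S (subtract circle equations pairwise → linear system) gives (x, y) ≈ (47.3, 43.6).
Distances from that point to each station vs reported:
  P: calculated 146.6 vs reported 146.6 → residual 0.0 km
  Q: calculated 86.2 vs reported 67.2 → residual 19.0 km
  R: calculated 99.3 vs reported 99.3 → residual 0.0 km
  S: calculated 91.6 vs reported 91.6 → residual 0.0 km
P, R, S are mutually consistent (residuals ≈ 0); Q is off by 19.0 km.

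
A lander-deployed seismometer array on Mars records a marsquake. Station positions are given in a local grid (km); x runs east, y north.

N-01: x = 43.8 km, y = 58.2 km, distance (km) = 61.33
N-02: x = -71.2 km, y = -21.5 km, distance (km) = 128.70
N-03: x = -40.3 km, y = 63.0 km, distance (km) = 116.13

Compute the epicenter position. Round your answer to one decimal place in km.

(56.0, -1.9)

Circle about each station: (x − 43.8)² + (y − 58.2)² = 61.33²; (x + 71.2)² + (y + 21.5)² = 128.70²; (x + 40.3)² + (y − 63.0)² = 116.13².
Subtracting the N-01 equation from the N-02 and N-03 equations removes the quadratic terms:
-230.0 x − 159.4 y = -12576.31
-168.2 x + 9.6 y = -9437.40
Solving the 2×2 system: x ≈ 56.0, y ≈ -1.9 km.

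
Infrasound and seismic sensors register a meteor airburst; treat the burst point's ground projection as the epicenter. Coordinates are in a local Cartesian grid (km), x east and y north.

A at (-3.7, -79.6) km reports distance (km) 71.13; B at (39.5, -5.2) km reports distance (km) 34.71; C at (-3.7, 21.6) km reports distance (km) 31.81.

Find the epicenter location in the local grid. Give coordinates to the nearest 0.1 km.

Circle about each station: (x + 3.7)² + (y + 79.6)² = 71.13²; (x − 39.5)² + (y + 5.2)² = 34.71²; (x + 3.7)² + (y − 21.6)² = 31.81².
Subtracting the A equation from the B and C equations removes the quadratic terms:
86.4 x + 148.8 y = -907.87
0.0 x + 202.4 y = -1822.00
Solving the 2×2 system: x ≈ 5.0, y ≈ -9.0 km.

x ≈ 5.0 km, y ≈ -9.0 km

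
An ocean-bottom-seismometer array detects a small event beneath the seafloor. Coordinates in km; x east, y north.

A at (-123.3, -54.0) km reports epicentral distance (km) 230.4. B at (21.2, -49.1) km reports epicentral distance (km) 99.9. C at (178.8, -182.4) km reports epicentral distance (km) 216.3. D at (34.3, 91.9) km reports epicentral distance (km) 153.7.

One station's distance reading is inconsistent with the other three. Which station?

Solve using three stations at a time. Using A, B, C (subtract circle equations pairwise → linear system) gives (x, y) ≈ (95.8, 17.3).
Distances from that point to each station vs reported:
  A: calculated 230.4 vs reported 230.4 → residual 0.0 km
  B: calculated 99.8 vs reported 99.9 → residual 0.1 km
  C: calculated 216.3 vs reported 216.3 → residual 0.0 km
  D: calculated 96.7 vs reported 153.7 → residual 57.0 km
A, B, C are mutually consistent (residuals ≈ 0); D is off by 57.0 km.

D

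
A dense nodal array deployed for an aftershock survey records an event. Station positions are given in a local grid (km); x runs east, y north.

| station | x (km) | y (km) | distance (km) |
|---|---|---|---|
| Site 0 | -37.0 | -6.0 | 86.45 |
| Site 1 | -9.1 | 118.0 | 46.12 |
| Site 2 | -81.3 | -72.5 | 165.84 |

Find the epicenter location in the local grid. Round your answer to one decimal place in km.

Circle about each station: (x + 37.0)² + (y + 6.0)² = 86.45²; (x + 9.1)² + (y − 118.0)² = 46.12²; (x + 81.3)² + (y + 72.5)² = 165.84².
Subtracting pairs of circle equations eliminates x²+y² and gives linear equations (the radical axes):
55.8 x + 248.0 y = 17948.36
-88.6 x − 133.0 y = -9568.36
Solving the 2×2 system: x ≈ -1.0, y ≈ 72.6 km.
Check against Site 0 (with the unrounded x, y): √((x + 37.0)²+(y + 6.0)²) = 86.46 ≈ 86.45 km. ✓

(-1.0, 72.6)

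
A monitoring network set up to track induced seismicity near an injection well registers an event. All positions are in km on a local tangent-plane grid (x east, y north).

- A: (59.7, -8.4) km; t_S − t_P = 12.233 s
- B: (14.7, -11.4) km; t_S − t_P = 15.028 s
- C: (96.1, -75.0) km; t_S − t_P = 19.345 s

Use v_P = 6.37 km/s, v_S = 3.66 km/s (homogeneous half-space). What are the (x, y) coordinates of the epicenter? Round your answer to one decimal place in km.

Distance from S−P lag: d = Δt · v_P v_S / (v_P − v_S) = Δt · (6.37·3.66)/(6.37−3.66) ≈ 8.6030·Δt.
So d_A = 105.24, d_B = 129.29, d_C = 166.43 km.
Circle about each station: (x − 59.7)² + (y + 8.4)² = 105.24²; (x − 14.7)² + (y + 11.4)² = 129.29²; (x − 96.1)² + (y + 75.0)² = 166.43².
Subtracting the A equation from the B and C equations removes the quadratic terms:
-90.0 x − 6.0 y = -8929.05
72.8 x − 133.2 y = -5397.93
Solving the 2×2 system: x ≈ 93.1, y ≈ 91.4 km.

(93.1, 91.4)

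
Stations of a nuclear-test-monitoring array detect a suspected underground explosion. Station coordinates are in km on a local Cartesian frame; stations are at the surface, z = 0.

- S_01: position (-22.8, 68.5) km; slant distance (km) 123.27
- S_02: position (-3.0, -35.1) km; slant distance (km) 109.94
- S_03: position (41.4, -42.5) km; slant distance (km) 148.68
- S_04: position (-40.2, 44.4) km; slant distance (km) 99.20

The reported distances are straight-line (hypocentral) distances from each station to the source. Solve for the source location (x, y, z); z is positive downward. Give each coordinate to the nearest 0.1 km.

(-89.3, -12.9, 64.4)

Each station gives a sphere (x−x_i)² + (y−y_i)² + z² = d_i² (stations at z=0).
Subtracting the S_01 sphere from S_02 and S_03: z² cancels, leaving linear equations in x and y:
39.6 x − 207.2 y = -862.39
128.4 x − 222.0 y = -8602.13
Solving: x ≈ -89.310, y ≈ -12.907 km (keep extra digits for the depth step; rounded: -89.3, -12.9).
Then from the S_01 sphere: z² = 123.27² − (x + 22.8)² − (y − 68.5)² with x = -89.310, y = -12.907, so z ≈ 64.380 ≈ 64.4 km.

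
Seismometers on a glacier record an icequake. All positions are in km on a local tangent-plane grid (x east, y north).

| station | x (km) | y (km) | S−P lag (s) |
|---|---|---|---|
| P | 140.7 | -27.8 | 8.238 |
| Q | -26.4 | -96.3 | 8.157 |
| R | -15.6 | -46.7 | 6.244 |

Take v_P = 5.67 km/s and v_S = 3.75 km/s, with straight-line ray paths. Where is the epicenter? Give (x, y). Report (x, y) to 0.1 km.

Distance from S−P lag: d = Δt · v_P v_S / (v_P − v_S) = Δt · (5.67·3.75)/(5.67−3.75) ≈ 11.0742·Δt.
So d_P = 91.23, d_Q = 90.33, d_R = 69.15 km.
Circle about each station: (x − 140.7)² + (y + 27.8)² = 91.23²; (x + 26.4)² + (y + 96.3)² = 90.33²; (x + 15.6)² + (y + 46.7)² = 69.15².
Subtracting the P equation from the Q and R equations removes the quadratic terms:
-334.2 x − 137.0 y = -10435.28
-312.6 x − 37.8 y = -14603.89
Solving the 2×2 system: x ≈ 53.2, y ≈ -53.6 km.

53.2 km east, -53.6 km north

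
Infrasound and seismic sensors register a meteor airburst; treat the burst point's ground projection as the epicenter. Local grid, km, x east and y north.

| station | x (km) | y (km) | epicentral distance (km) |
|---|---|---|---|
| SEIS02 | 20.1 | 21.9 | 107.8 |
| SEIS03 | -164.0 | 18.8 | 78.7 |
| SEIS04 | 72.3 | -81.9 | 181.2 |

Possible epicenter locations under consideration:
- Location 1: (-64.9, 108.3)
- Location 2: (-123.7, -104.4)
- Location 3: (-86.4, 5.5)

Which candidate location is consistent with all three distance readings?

Location 3

For each candidate, compare |candidate − station| to the reported distance:
Location 1: residuals SEIS02 13.4, SEIS03 54.8, SEIS04 53.3 → max 54.8 km
Location 2: residuals SEIS02 83.6, SEIS03 50.9, SEIS04 16.1 → max 83.6 km
Location 3: residuals SEIS02 0.0, SEIS03 0.0, SEIS04 0.0 → max 0.0 km
Only Location 3 has all residuals ≈ 0.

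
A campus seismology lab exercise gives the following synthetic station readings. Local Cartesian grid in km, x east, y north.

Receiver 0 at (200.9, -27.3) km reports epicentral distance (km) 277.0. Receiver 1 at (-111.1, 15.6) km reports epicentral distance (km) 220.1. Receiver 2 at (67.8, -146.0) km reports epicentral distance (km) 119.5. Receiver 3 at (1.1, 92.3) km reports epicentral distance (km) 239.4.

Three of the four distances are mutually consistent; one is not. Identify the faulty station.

Solve using three stations at a time. Using Receiver 0, Receiver 2, Receiver 3 (subtract circle equations pairwise → linear system) gives (x, y) ≈ (-51.6, -141.2).
Distances from that point to each station vs reported:
  Receiver 0: calculated 277.0 vs reported 277.0 → residual 0.0 km
  Receiver 1: calculated 167.7 vs reported 220.1 → residual 52.4 km
  Receiver 2: calculated 119.5 vs reported 119.5 → residual 0.0 km
  Receiver 3: calculated 239.4 vs reported 239.4 → residual 0.0 km
Receiver 0, Receiver 2, Receiver 3 are mutually consistent (residuals ≈ 0); Receiver 1 is off by 52.4 km.

Receiver 1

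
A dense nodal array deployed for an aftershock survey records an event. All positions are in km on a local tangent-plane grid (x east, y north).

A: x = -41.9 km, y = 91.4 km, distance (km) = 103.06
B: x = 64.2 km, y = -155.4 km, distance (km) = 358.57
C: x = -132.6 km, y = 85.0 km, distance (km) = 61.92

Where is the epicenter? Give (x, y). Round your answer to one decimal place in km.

-128.8 km east, 146.8 km north

Circle about each station: (x + 41.9)² + (y − 91.4)² = 103.06²; (x − 64.2)² + (y + 155.4)² = 358.57²; (x + 132.6)² + (y − 85.0)² = 61.92².
Subtracting pairs of circle equations eliminates x²+y² and gives linear equations (the radical axes):
212.2 x − 493.6 y = -99789.85
-181.4 x − 12.8 y = 21485.47
Solving the 2×2 system: x ≈ -128.8, y ≈ 146.8 km.
Check against A (with the unrounded x, y): √((x + 41.9)²+(y − 91.4)²) = 103.06 ≈ 103.06 km. ✓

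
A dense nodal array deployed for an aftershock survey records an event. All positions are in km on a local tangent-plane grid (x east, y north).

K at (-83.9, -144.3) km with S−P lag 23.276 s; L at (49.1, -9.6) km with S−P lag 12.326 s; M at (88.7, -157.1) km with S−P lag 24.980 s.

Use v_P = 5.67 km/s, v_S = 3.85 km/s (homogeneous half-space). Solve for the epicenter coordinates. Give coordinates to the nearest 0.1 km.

x ≈ -11.4 km, y ≈ 125.3 km

Distance from S−P lag: d = Δt · v_P v_S / (v_P − v_S) = Δt · (5.67·3.85)/(5.67−3.85) ≈ 11.9942·Δt.
So d_K = 279.18, d_L = 147.84, d_M = 299.62 km.
Circle about each station: (x + 83.9)² + (y + 144.3)² = 279.18²; (x − 49.1)² + (y + 9.6)² = 147.84²; (x − 88.7)² + (y + 157.1)² = 299.62².
Subtracting the K equation from the L and M equations removes the quadratic terms:
266.0 x + 269.4 y = 30726.08
345.2 x − 25.6 y = -7144.27
Solving the 2×2 system: x ≈ -11.4, y ≈ 125.3 km.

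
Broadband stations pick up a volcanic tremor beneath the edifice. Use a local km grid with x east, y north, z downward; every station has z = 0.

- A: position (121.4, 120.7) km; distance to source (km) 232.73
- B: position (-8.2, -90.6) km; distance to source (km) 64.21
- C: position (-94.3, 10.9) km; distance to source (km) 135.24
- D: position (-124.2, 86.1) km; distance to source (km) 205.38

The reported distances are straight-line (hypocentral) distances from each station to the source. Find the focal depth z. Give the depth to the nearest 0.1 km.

59.6 km

Each station gives a sphere (x−x_i)² + (y−y_i)² + z² = d_i² (stations at z=0).
Subtracting the A sphere from B and C: z² cancels, leaving linear equations in x and y:
-259.2 x − 422.6 y = 29009.48
-431.4 x − 219.6 y = 15578.25
Solving: x ≈ -1.698, y ≈ -67.604 km (keep extra digits for the depth step; rounded: -1.7, -67.6).
Then from the A sphere: z² = 232.73² − (x − 121.4)² − (y − 120.7)² with x = -1.698, y = -67.604, so z ≈ 59.596 ≈ 59.6 km.
Check against D (with the unrounded solution): distance 205.39 ≈ 205.38 km. ✓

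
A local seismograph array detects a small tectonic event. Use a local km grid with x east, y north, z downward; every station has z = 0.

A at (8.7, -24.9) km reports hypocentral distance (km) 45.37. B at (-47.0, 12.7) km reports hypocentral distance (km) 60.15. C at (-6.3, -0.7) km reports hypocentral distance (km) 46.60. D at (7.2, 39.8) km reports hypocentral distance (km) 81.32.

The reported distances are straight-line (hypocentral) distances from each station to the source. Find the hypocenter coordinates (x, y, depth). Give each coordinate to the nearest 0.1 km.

Each station gives a sphere (x−x_i)² + (y−y_i)² + z² = d_i² (stations at z=0).
Subtracting the A sphere from B and C: z² cancels, leaving linear equations in x and y:
-111.4 x + 75.2 y = 115.00
-30.0 x + 48.4 y = -768.64
Solving: x ≈ -20.208, y ≈ -28.407 km (keep extra digits for the depth step; rounded: -20.2, -28.4).
Then from the A sphere: z² = 45.37² − (x − 8.7)² − (y + 24.9)² with x = -20.208, y = -28.407, so z ≈ 34.792 ≈ 34.8 km.
Check against D (with the unrounded solution): distance 81.33 ≈ 81.32 km. ✓

x ≈ -20.2 km, y ≈ -28.4 km, depth ≈ 34.8 km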